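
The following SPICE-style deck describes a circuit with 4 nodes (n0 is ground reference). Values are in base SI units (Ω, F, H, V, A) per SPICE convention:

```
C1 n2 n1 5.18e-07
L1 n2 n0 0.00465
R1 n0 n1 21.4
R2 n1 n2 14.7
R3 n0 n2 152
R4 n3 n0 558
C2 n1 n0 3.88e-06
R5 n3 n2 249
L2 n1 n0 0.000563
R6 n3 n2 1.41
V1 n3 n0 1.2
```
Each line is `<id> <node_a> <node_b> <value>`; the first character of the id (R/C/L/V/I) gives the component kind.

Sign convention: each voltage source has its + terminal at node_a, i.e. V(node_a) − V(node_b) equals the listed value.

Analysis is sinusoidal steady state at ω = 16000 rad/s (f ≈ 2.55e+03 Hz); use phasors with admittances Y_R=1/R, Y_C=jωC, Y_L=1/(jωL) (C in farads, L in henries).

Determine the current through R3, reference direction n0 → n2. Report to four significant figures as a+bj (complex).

MNA unknowns: 3 node voltages V₁..V_3 plus 1 source current (V1)
C1: Y=0.000+0.008288j on G[2,1]
L1: Y=0.000-0.01344j on G[2,0]
R1: Y=0.04673+0.000j on G[0,1]
R2: Y=0.06803+0.000j on G[1,2]
R3: Y=0.006579+0.000j on G[0,2]
R4: Y=0.001792+0.000j on G[3,0]
C2: Y=0.000+0.06208j on G[1,0]
R5: Y=0.004016+0.000j on G[3,2]
L2: Y=0.000-0.1110j on G[1,0]
R6: Y=0.7092+0.000j on G[3,2]
V1: row V3−V0=1.2, i_V1 at 3,0
solve → V1=0.5603+0.3036j, V2=1.131+0.03950j, V3=1.200+0.000j
aux → i_V1=-0.05116+0.02818j

-0.007443-0.0002599j A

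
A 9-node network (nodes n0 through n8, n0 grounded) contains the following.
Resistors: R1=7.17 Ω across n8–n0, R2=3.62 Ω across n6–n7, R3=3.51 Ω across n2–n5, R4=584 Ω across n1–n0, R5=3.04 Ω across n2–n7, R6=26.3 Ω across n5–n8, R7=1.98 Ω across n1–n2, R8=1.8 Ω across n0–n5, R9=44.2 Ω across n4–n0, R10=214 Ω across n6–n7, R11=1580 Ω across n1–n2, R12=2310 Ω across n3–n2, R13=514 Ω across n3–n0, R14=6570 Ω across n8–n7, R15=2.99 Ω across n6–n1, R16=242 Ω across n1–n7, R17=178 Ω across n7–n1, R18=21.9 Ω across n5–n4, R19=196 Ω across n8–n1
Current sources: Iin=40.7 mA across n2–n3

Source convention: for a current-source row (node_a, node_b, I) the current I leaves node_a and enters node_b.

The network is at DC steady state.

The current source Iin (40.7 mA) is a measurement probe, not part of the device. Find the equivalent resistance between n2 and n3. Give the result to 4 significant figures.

Apply KCL at each of the 8 non-ground nodes and solve the resulting linear system.
Node n1: branches {R4, R7, R11, R15, R16, R17, R19} → V_1 = -0.1650
Node n2: branches {R3, R5, R7, R11, R12, Iin} → V_2 = -0.1667
Node n3: branches {R12, R13, Iin} → V_3 = 17.08
Node n4: branches {R9, R18} → V_4 = -0.03600
Node n5: branches {R3, R6, R8, R18} → V_5 = -0.05384
Node n6: branches {R2, R10, R15} → V_6 = -0.1655
Node n7: branches {R2, R5, R10, R14, R16, R17} → V_7 = -0.1661
Node n8: branches {R1, R6, R14, R19} → V_8 = -0.01595

R_eq = 423.8 Ω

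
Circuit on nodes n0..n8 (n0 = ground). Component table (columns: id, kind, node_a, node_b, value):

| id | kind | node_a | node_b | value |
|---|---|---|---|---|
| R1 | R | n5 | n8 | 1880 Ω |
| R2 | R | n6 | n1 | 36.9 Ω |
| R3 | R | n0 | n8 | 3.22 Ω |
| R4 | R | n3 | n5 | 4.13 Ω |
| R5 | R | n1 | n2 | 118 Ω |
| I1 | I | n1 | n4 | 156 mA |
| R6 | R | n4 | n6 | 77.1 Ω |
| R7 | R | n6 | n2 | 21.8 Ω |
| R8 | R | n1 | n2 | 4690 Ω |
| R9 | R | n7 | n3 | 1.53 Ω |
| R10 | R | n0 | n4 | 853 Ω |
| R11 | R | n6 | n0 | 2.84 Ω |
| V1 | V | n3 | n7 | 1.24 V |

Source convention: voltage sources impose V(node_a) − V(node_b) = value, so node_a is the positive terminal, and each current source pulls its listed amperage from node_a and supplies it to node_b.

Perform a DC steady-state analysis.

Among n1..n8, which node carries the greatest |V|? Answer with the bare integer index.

4

MNA unknowns: 8 node voltages V₁..V_8 plus 1 source current (V1)
R1: Y=0.0005319 on G[5,8]
R2: Y=0.02710 on G[6,1]
R3: Y=0.3106 on G[0,8]
R4: Y=0.2421 on G[3,5]
R5: Y=0.008475 on G[1,2]
I1: z[1]−=0.156, z[4]+=0.156
R6: Y=0.01297 on G[4,6]
R7: Y=0.04587 on G[6,2]
R8: Y=0.0002132 on G[1,2]
R9: Y=0.6536 on G[7,3]
R10: Y=0.001172 on G[0,4]
R11: Y=0.3521 on G[6,0]
V1: row V3−V7=1.24, i_V1 at 3,7
solve → V1=-4.571, V2=-0.7586, V3=0.000, V4=11.00, V5=0.000, V6=-0.03661, V7=-1.240, V8=0.000
aux → i_V1=-0.8105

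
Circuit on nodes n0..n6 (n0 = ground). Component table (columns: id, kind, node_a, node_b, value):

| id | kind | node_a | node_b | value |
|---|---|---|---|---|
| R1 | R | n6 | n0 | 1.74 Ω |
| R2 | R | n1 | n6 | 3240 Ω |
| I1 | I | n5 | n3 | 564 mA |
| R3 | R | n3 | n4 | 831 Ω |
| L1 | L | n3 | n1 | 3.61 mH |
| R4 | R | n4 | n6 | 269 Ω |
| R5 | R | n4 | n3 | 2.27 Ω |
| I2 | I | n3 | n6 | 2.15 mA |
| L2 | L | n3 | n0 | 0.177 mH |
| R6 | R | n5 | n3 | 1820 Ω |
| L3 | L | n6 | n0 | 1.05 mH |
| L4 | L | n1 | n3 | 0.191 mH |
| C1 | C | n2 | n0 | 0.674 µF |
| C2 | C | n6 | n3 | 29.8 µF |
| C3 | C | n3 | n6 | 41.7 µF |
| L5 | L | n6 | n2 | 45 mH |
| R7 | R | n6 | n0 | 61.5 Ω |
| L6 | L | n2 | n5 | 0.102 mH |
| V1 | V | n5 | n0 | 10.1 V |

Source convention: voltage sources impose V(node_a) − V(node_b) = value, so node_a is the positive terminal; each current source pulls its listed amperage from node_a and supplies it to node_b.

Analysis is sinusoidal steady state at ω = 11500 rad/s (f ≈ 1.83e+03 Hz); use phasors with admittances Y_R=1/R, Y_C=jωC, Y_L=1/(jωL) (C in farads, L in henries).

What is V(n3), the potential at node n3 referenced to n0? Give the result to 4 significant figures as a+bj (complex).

1.038+0.5039j V

MNA unknowns: 6 node voltages V₁..V_6 plus 1 source current (V1)
R1: Y=0.5747+0.000j on G[6,0]
R2: Y=0.0003086+0.000j on G[1,6]
I1: z[5]−=0.564, z[3]+=0.564
R3: Y=0.001203+0.000j on G[3,4]
L1: Y=0.000-0.02409j on G[3,1]
R4: Y=0.003717+0.000j on G[4,6]
R5: Y=0.4405+0.000j on G[4,3]
I2: z[3]−=0.00215, z[6]+=0.00215
L2: Y=0.000-0.4913j on G[3,0]
R6: Y=0.0005495+0.000j on G[5,3]
L3: Y=0.000-0.08282j on G[6,0]
L4: Y=0.000-0.4553j on G[1,3]
C1: Y=0.000+0.007751j on G[2,0]
C2: Y=0.000+0.3427j on G[6,3]
C3: Y=0.000+0.4795j on G[3,6]
L5: Y=0.000-0.001932j on G[6,2]
R7: Y=0.01626+0.000j on G[6,0]
L6: Y=0.000-0.8525j on G[2,5]
V1: row V5−V0=10.1, i_V1 at 5,0
solve → V1=1.038+0.5035j, V2=10.17+0.002029j, V3=1.038+0.5039j, V4=1.033+0.5071j, V5=10.10+0.000j, V6=0.4164+0.8892j
aux → i_V1=-0.5672-0.05971j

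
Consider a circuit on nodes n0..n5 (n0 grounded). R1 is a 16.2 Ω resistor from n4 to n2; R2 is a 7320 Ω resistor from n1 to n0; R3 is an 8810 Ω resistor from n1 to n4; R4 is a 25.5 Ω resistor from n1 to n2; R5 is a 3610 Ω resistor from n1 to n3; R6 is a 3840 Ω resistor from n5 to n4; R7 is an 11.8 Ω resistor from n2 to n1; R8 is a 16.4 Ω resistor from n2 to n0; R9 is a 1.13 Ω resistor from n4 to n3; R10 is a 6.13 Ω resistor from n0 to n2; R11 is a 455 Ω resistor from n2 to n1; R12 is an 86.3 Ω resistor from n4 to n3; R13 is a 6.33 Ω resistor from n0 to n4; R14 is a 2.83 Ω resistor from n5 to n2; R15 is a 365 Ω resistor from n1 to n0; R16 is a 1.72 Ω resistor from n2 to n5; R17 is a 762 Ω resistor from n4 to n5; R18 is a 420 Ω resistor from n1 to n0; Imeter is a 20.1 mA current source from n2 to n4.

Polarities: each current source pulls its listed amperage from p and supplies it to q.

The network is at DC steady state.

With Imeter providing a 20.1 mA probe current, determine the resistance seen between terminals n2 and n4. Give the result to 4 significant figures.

MNA unknowns: 5 node voltages V₁..V_5
R1: Y=0.06173 on G[4,2]
R2: Y=0.0001366 on G[1,0]
R3: Y=0.0001135 on G[1,4]
R4: Y=0.03922 on G[1,2]
R5: Y=0.0002770 on G[1,3]
R6: Y=0.0002604 on G[5,4]
R7: Y=0.08475 on G[2,1]
R8: Y=0.06098 on G[2,0]
R9: Y=0.8850 on G[4,3]
R10: Y=0.1631 on G[0,2]
R11: Y=0.002198 on G[2,1]
R12: Y=0.01159 on G[4,3]
R13: Y=0.1580 on G[0,4]
R14: Y=0.3534 on G[5,2]
R15: Y=0.002740 on G[1,0]
R16: Y=0.5814 on G[2,5]
R17: Y=0.001312 on G[4,5]
R18: Y=0.002381 on G[1,0]
Imeter: z[2]−=0.0201, z[4]+=0.0201
solve → V1=-0.04973, V2=-0.05219, V3=0.07565, V4=0.07569, V5=-0.05197

R_eq = 6.362 Ω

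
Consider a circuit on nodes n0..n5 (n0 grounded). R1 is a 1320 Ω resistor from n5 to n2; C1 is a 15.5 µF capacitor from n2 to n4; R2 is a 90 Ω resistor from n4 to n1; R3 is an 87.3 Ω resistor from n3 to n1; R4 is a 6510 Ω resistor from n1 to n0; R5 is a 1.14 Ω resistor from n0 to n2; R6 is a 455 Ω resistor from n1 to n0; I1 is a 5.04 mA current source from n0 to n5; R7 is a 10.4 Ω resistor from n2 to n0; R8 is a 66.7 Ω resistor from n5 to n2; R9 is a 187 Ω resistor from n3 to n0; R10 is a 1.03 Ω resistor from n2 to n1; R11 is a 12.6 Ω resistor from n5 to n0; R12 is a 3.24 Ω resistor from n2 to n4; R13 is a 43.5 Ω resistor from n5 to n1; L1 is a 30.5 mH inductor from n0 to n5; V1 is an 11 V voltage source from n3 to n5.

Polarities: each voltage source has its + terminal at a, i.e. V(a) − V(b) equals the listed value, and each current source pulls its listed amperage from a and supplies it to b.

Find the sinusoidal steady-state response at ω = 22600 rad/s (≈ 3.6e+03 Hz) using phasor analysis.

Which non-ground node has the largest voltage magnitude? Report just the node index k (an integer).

3

Element admittances at ω=22600 rad/s:
  Y(R1) = 0.0007576+0.000j S between n5,n2
  Y(C1) = 0.000+0.3503j S between n2,n4
  Y(R2) = 0.01111+0.000j S between n4,n1
  Y(R3) = 0.01145+0.000j S between n3,n1
  Y(R4) = 0.0001536+0.000j S between n1,n0
  Y(R5) = 0.8772+0.000j S between n0,n2
  Y(R6) = 0.002198+0.000j S between n1,n0
  I1: injects 0.00504 A into n5 (from n0)
  Y(R7) = 0.09615+0.000j S between n2,n0
  Y(R8) = 0.01499+0.000j S between n5,n2
  Y(R9) = 0.005348+0.000j S between n3,n0
  Y(R10) = 0.9709+0.000j S between n2,n1
  Y(R11) = 0.07937+0.000j S between n5,n0
  Y(R12) = 0.3086+0.000j S between n2,n4
  Y(R13) = 0.02299+0.000j S between n5,n1
  Y(L1) = 0.000-0.001451j S between n0,n5
  V1: constraint V(n3)−V(n5) = 11
Assemble and solve the 6×6 MNA system:
  V(n1)=0.1348-0.001153j  V(n2)=0.05684-0.0006808j  V(n3)=9.709-0.01426j  V(n4)=0.05806-0.002038j  V(n5)=-1.291-0.01426j
  i(V1)=-0.1616+0.0002264j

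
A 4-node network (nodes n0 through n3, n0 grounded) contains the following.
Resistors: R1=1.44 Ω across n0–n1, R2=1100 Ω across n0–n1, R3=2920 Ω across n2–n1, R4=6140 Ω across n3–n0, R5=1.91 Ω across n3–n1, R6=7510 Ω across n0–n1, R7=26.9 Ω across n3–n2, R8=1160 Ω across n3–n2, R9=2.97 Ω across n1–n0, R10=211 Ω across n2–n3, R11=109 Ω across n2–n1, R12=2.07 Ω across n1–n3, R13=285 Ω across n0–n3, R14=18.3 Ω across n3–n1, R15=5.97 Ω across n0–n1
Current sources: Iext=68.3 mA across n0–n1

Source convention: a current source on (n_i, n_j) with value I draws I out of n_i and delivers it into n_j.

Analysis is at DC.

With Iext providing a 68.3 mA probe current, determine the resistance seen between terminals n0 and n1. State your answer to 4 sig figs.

MNA unknowns: 3 node voltages V₁..V_3
R1: Y=0.6944 on G[0,1]
R2: Y=0.0009091 on G[0,1]
R3: Y=0.0003425 on G[2,1]
R4: Y=0.0001629 on G[3,0]
R5: Y=0.5236 on G[3,1]
R6: Y=0.0001332 on G[0,1]
R7: Y=0.03717 on G[3,2]
R8: Y=0.0008621 on G[3,2]
R9: Y=0.3367 on G[1,0]
R10: Y=0.004739 on G[2,3]
R11: Y=0.009174 on G[2,1]
R12: Y=0.4831 on G[1,3]
R13: Y=0.003509 on G[0,3]
R14: Y=0.05464 on G[3,1]
R15: Y=0.1675 on G[0,1]
Iext: z[0]−=0.0683, z[1]+=0.0683
solve → V1=0.05676, V2=0.05660, V3=0.05656

R_eq = 0.8310 Ω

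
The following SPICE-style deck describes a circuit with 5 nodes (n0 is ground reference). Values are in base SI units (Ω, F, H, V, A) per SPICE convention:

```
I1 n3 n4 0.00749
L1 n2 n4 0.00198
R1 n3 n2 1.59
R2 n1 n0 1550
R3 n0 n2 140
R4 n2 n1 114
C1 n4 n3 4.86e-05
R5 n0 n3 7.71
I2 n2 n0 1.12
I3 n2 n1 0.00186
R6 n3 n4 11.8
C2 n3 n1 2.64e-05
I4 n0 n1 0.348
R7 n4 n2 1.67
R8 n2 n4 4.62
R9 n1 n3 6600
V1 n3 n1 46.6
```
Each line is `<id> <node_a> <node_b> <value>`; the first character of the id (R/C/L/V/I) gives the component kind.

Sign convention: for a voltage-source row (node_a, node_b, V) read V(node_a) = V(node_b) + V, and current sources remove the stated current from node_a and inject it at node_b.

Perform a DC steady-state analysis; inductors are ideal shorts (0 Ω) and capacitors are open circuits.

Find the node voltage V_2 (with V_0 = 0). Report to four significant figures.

MNA unknowns: 4 node voltages V₁..V_4 plus 2 source currents (L1, V1)
I1: z[3]−=0.00749, z[4]+=0.00749
L1: row V2−V4=0, i_L1 at 2,4
R1: Y=0.6289 on G[3,2]
R2: Y=0.0006452 on G[1,0]
R3: Y=0.007143 on G[0,2]
R4: Y=0.008772 on G[2,1]
C1: Y=0.000 on G[4,3]
R5: Y=0.1297 on G[0,3]
I2: z[2]−=1.12, z[0]+=1.12
I3: z[2]−=0.00186, z[1]+=0.00186
R6: Y=0.08475 on G[3,4]
C2: Y=0.000 on G[3,1]
I4: z[0]−=0.348, z[1]+=0.348
R7: Y=0.5988 on G[4,2]
R8: Y=0.2165 on G[2,4]
R9: Y=0.0001515 on G[1,3]
V1: row V3−V1=46.6, i_V1 at 3,1
solve → V1=-51.89, V2=-7.326, V3=-5.291, V4=-7.326
aux → i_L1=-0.1800, i_V1=-0.7813

-7.326 V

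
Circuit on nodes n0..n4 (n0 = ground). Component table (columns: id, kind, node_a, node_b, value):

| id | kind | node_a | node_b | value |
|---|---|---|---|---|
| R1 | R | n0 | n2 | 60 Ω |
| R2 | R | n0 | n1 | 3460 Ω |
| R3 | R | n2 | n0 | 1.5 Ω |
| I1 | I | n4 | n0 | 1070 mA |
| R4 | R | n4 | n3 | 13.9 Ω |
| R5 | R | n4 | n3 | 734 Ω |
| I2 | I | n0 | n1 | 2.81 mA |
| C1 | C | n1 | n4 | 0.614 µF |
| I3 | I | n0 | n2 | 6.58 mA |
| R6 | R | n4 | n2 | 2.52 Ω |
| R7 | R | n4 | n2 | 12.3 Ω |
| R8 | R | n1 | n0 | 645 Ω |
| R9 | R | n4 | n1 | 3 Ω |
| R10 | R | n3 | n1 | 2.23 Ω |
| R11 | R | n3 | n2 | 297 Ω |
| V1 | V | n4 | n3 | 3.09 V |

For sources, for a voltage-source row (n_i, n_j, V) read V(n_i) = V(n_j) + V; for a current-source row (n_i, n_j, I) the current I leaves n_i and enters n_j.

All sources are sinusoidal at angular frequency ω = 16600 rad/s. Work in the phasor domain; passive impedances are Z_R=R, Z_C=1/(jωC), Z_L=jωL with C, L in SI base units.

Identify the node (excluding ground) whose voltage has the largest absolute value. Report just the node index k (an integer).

3

Element admittances at ω=16600 rad/s:
  Y(R1) = 0.01667+0.000j S between n0,n2
  Y(R2) = 0.0002890+0.000j S between n0,n1
  Y(R3) = 0.6667+0.000j S between n2,n0
  I1: injects 1.07 A into n0 (from n4)
  Y(R4) = 0.07194+0.000j S between n4,n3
  Y(R5) = 0.001362+0.000j S between n4,n3
  I2: injects 0.00281 A into n1 (from n0)
  Y(C1) = 0.000+0.01019j S between n1,n4
  I3: injects 0.00658 A into n2 (from n0)
  Y(R6) = 0.3968+0.000j S between n4,n2
  Y(R7) = 0.08130+0.000j S between n4,n2
  Y(R8) = 0.001550+0.000j S between n1,n0
  Y(R9) = 0.3333+0.000j S between n4,n1
  Y(R10) = 0.4484+0.000j S between n3,n1
  Y(R11) = 0.003367+0.000j S between n3,n2
  V1: constraint V(n4)−V(n3) = 3.09
Assemble and solve the 5×5 MNA system:
  V(n1)=-5.467+0.02269j  V(n2)=-1.537-6.108e-05j  V(n3)=-6.801-0.0001478j  V(n4)=-3.711-0.0001478j
  i(V1)=-0.8426-0.01024j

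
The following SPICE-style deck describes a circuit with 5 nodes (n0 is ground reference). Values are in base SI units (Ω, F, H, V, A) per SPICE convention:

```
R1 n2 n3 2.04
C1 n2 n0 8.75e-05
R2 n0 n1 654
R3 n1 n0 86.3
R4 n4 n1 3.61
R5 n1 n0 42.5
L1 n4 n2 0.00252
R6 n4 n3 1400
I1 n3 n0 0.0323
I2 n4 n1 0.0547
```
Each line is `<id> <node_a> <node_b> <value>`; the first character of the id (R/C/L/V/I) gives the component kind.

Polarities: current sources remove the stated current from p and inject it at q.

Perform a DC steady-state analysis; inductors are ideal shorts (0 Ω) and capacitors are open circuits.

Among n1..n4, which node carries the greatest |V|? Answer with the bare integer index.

Element admittances at DC:
  Y(R1) = 0.4902 S between n2,n3
  Y(C1) = 0.000 S between n2,n0
  Y(R2) = 0.001529 S between n0,n1
  Y(R3) = 0.01159 S between n1,n0
  Y(R4) = 0.2770 S between n4,n1
  Y(R5) = 0.02353 S between n1,n0
  L1: short n4↔n2 (DC inductor)
  Y(R6) = 0.0007143 S between n4,n3
  I1: injects 0.0323 A into n0 (from n3)
  I2: injects 0.0547 A into n1 (from n4)
Assemble and solve the 5×5 MNA system:
  V(n1)=-0.8814  V(n2)=-1.195  V(n3)=-1.261  V(n4)=-1.195
  i(L1)=0.03225

3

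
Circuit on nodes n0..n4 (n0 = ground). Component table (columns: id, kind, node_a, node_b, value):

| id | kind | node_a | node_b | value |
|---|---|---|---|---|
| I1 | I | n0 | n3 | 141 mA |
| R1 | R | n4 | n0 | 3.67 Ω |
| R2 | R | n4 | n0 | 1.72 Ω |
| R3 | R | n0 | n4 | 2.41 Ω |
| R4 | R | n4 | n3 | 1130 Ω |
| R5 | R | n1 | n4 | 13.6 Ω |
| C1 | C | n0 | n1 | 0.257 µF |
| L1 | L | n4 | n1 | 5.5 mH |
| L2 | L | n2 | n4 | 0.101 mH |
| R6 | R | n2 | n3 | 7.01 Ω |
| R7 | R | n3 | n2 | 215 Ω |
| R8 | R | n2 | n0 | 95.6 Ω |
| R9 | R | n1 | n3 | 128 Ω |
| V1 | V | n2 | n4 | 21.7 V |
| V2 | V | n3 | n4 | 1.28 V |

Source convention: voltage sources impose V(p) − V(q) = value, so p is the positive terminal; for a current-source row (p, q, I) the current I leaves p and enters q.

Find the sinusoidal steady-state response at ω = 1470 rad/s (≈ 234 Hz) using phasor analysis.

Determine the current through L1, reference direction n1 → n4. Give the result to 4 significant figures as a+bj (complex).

0.007001-0.004593j A

Element admittances at ω=1470 rad/s:
  I1: injects 0.141 A into n3 (from n0)
  Y(R1) = 0.2725+0.000j S between n4,n0
  Y(R2) = 0.5814+0.000j S between n4,n0
  Y(R3) = 0.4149+0.000j S between n0,n4
  Y(R4) = 0.0008850+0.000j S between n4,n3
  Y(R5) = 0.07353+0.000j S between n1,n4
  Y(C1) = 0.000+0.0003778j S between n0,n1
  Y(L1) = 0.000-0.1237j S between n4,n1
  Y(L2) = 0.000-6.735j S between n2,n4
  Y(R6) = 0.1427+0.000j S between n2,n3
  Y(R7) = 0.004651+0.000j S between n3,n2
  Y(R8) = 0.01046+0.000j S between n2,n0
  Y(R9) = 0.007812+0.000j S between n1,n3
  V1: constraint V(n2)−V(n4) = 21.7
  V2: constraint V(n3)−V(n4) = 1.28
Assemble and solve the 6×6 MNA system:
  V(n1)=-0.03007+0.05661j  V(n2)=21.63+8.879e-06j  V(n3)=1.213+8.879e-06j  V(n4)=-0.06720+8.879e-06j
  i(V1)=-3.234+146.2j  i(V2)=3.138+0.0004422j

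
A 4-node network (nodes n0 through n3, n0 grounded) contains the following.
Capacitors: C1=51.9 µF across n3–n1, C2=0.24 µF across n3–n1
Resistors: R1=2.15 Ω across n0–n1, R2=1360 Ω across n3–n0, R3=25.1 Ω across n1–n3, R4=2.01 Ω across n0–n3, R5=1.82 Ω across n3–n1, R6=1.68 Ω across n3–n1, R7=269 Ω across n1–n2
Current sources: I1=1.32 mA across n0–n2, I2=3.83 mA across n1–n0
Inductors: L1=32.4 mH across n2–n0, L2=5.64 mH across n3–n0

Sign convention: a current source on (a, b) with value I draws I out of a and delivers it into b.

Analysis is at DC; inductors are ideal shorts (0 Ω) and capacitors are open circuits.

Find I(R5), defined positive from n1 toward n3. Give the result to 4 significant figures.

-0.001273 A

Apply KCL at each of the 3 non-ground nodes and solve the resulting linear system.
Node n1: branches {C1, R1, R3, R5, R6, C2, R7, I2} → V_1 = -0.002316
Node n2: branches {I1, L1, R7} → V_2 = 0.000
Node n3: branches {C1, R2, R3, R4, R5, R6, C2, L2} → V_3 = 0.000
Source currents: i(L1)=0.001311, i(L2)=-0.002744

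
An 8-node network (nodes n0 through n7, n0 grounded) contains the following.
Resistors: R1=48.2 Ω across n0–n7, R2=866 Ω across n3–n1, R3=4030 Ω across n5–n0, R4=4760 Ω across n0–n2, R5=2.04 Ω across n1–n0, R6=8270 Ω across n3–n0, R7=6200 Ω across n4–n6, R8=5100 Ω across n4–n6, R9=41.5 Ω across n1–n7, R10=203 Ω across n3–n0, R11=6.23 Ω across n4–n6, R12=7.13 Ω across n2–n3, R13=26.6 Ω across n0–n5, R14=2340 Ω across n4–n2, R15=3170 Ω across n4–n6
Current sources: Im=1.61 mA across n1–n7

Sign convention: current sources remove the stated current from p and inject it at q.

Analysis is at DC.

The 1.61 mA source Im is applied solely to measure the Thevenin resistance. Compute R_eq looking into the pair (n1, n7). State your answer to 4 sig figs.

R_eq = 22.73 Ω

Element admittances at DC:
  Y(R1) = 0.02075 S between n0,n7
  Y(R2) = 0.001155 S between n3,n1
  Y(R3) = 0.0002481 S between n5,n0
  Y(R4) = 0.0002101 S between n0,n2
  Y(R5) = 0.4902 S between n1,n0
  Y(R6) = 0.0001209 S between n3,n0
  Y(R7) = 0.0001613 S between n4,n6
  Y(R8) = 0.0001961 S between n4,n6
  Y(R9) = 0.02410 S between n1,n7
  Y(R10) = 0.004926 S between n3,n0
  Y(R11) = 0.1605 S between n4,n6
  Y(R12) = 0.1403 S between n2,n3
  Y(R13) = 0.03759 S between n0,n5
  Y(R14) = 0.0004274 S between n4,n2
  Y(R15) = 0.0003155 S between n4,n6
  Im: injects 0.00161 A into n7 (from n1)
Assemble and solve the 7×7 MNA system:
  V(n1)=-0.001483  V(n2)=-0.0002667  V(n3)=-0.0002671  V(n4)=-0.0002667  V(n5)=0.000  V(n6)=-0.0002667  V(n7)=0.03511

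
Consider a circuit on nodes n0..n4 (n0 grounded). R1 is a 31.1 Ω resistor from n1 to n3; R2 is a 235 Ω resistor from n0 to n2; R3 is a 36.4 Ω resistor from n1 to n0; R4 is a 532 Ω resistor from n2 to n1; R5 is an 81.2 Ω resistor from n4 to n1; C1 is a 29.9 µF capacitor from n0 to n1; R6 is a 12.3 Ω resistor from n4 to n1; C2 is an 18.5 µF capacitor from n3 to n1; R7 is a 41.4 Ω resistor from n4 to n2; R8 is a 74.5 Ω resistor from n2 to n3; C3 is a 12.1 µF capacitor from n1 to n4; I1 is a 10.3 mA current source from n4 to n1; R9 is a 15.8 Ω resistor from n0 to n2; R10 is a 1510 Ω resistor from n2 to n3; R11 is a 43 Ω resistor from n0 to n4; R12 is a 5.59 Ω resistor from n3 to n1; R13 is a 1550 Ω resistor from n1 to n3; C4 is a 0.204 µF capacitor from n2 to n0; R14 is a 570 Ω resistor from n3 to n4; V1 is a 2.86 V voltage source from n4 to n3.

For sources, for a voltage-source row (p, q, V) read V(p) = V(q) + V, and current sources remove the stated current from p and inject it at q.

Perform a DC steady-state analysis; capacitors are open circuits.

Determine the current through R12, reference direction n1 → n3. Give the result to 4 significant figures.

Element admittances at DC:
  Y(R1) = 0.03215 S between n1,n3
  Y(R2) = 0.004255 S between n0,n2
  Y(R3) = 0.02747 S between n1,n0
  Y(R4) = 0.001880 S between n2,n1
  Y(R5) = 0.01232 S between n4,n1
  Y(C1) = 0.000 S between n0,n1
  Y(R6) = 0.08130 S between n4,n1
  Y(C2) = 0.000 S between n3,n1
  Y(R7) = 0.02415 S between n4,n2
  Y(R8) = 0.01342 S between n2,n3
  Y(C3) = 0.000 S between n1,n4
  I1: injects 0.0103 A into n1 (from n4)
  Y(R9) = 0.06329 S between n0,n2
  Y(R10) = 0.0006623 S between n2,n3
  Y(R11) = 0.02326 S between n0,n4
  Y(R12) = 0.1789 S between n3,n1
  Y(R13) = 0.0006452 S between n1,n3
  Y(C4) = 0.000 S between n2,n0
  Y(R14) = 0.001754 S between n3,n4
  V1: constraint V(n4)−V(n3) = 2.86
Assemble and solve the 5×5 MNA system:
  V(n1)=-0.8308  V(n2)=-0.01973  V(n3)=-1.821  V(n4)=1.039
  i(V1)=-0.2401

0.1772 A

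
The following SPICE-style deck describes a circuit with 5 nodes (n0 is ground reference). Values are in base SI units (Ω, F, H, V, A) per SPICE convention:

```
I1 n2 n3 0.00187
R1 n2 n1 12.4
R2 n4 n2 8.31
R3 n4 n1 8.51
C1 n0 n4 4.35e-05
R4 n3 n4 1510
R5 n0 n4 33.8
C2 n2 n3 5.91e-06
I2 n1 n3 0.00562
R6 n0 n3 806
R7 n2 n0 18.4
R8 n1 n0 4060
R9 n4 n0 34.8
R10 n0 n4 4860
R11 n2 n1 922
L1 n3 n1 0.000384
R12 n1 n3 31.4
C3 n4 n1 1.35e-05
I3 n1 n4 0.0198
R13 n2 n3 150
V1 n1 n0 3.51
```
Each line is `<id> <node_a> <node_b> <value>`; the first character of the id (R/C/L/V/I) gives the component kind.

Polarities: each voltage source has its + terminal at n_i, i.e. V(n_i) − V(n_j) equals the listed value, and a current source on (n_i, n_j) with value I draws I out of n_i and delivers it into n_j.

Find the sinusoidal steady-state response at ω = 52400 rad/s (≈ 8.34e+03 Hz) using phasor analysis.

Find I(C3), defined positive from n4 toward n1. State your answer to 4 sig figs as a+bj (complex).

Apply KCL at each of the 4 non-ground nodes and solve the resulting linear system.
Node n1: branches {R1, R3, I2, R8, R11, L1, R12, C3, I3, V1} → V_1 = 3.510+0.000j
Node n2: branches {I1, R1, R2, C2, R7, R11, R13} → V_2 = 1.877-0.3380j
Node n3: branches {I1, R4, C2, I2, R6, L1, R12, R13} → V_3 = 1.658-0.6539j
Node n4: branches {R2, R3, C1, R4, R5, R9, R10, C3, I3} → V_4 = 0.8313-0.1381j
Source currents: i(V1)=-0.4683-1.868j

0.09766-1.895j A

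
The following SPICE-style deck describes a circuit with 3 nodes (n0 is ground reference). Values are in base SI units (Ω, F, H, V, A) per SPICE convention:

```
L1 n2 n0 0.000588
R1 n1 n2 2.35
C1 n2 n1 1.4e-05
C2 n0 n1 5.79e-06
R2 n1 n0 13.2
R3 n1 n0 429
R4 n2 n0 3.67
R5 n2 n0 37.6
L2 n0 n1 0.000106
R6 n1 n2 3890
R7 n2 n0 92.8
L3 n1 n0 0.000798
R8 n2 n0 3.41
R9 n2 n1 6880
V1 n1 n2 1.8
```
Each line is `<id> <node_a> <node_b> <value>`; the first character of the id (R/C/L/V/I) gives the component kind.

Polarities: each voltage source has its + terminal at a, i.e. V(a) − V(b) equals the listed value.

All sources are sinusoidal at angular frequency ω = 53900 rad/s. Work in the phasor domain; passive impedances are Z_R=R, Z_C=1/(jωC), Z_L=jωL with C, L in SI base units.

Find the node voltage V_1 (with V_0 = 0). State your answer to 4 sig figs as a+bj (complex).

1.561-0.2718j V

MNA unknowns: 2 node voltages V₁..V_2 plus 1 source current (V1)
L1: Y=0.000-0.03155j on G[2,0]
R1: Y=0.4255+0.000j on G[1,2]
C1: Y=0.000+0.7546j on G[2,1]
C2: Y=0.000+0.3121j on G[0,1]
R2: Y=0.07576+0.000j on G[1,0]
R3: Y=0.002331+0.000j on G[1,0]
R4: Y=0.2725+0.000j on G[2,0]
R5: Y=0.02660+0.000j on G[2,0]
L2: Y=0.000-0.1750j on G[0,1]
R6: Y=0.0002571+0.000j on G[1,2]
R7: Y=0.01078+0.000j on G[2,0]
L3: Y=0.000-0.02325j on G[1,0]
R8: Y=0.2933+0.000j on G[2,0]
R9: Y=0.0001453+0.000j on G[2,1]
V1: row V1−V2=1.8, i_V1 at 1,2
solve → V1=1.561-0.2718j, V2=-0.2392-0.2718j
aux → i_V1=-0.9195-1.515j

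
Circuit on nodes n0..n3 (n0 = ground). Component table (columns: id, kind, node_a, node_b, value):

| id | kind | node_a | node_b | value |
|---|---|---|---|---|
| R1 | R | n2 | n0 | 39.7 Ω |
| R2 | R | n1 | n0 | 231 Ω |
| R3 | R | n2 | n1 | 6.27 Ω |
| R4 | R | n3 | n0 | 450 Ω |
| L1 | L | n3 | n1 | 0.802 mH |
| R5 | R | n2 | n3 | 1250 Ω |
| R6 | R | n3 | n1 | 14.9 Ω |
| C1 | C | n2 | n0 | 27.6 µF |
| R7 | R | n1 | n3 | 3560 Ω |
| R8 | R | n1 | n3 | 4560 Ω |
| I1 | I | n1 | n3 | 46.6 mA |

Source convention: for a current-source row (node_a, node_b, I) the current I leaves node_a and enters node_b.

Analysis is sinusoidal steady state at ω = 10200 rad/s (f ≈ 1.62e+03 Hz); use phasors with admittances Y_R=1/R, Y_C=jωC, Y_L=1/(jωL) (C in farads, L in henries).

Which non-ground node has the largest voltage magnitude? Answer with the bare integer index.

Element admittances at ω=10200 rad/s:
  Y(R1) = 0.02519+0.000j S between n2,n0
  Y(R2) = 0.004329+0.000j S between n1,n0
  Y(R3) = 0.1595+0.000j S between n2,n1
  Y(R4) = 0.002222+0.000j S between n3,n0
  Y(L1) = 0.000-0.1222j S between n3,n1
  Y(R5) = 0.0008000+0.000j S between n2,n3
  Y(R6) = 0.06711+0.000j S between n3,n1
  Y(C1) = 0.000+0.2815j S between n2,n0
  Y(R7) = 0.0002809+0.000j S between n1,n3
  Y(R8) = 0.0002193+0.000j S between n1,n3
  I1: injects 0.0466 A into n3 (from n1)
Assemble and solve the 3×3 MNA system:
  V(n1)=-0.005149-0.004235j  V(n2)=-0.002246+0.0009825j  V(n3)=0.1600+0.2817j

3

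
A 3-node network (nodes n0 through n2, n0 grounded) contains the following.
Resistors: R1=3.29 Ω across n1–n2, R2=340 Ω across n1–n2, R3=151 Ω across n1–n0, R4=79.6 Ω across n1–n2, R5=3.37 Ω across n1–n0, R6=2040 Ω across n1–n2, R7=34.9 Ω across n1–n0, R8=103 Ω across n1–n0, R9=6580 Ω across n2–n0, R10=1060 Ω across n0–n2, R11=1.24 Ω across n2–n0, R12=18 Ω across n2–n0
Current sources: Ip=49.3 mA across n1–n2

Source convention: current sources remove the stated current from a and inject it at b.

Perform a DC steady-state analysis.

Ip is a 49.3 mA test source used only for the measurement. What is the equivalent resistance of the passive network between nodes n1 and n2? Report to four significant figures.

R_eq = 1.771 Ω

MNA unknowns: 2 node voltages V₁..V_2
R1: Y=0.3040 on G[1,2]
R2: Y=0.002941 on G[1,2]
R3: Y=0.006623 on G[1,0]
R4: Y=0.01256 on G[1,2]
R5: Y=0.2967 on G[1,0]
R6: Y=0.0004902 on G[1,2]
R7: Y=0.02865 on G[1,0]
R8: Y=0.009709 on G[1,0]
R9: Y=0.0001520 on G[2,0]
R10: Y=0.0009434 on G[0,2]
R11: Y=0.8065 on G[2,0]
R12: Y=0.05556 on G[2,0]
Ip: z[1]−=0.0493, z[2]+=0.0493
solve → V1=-0.06254, V2=0.02476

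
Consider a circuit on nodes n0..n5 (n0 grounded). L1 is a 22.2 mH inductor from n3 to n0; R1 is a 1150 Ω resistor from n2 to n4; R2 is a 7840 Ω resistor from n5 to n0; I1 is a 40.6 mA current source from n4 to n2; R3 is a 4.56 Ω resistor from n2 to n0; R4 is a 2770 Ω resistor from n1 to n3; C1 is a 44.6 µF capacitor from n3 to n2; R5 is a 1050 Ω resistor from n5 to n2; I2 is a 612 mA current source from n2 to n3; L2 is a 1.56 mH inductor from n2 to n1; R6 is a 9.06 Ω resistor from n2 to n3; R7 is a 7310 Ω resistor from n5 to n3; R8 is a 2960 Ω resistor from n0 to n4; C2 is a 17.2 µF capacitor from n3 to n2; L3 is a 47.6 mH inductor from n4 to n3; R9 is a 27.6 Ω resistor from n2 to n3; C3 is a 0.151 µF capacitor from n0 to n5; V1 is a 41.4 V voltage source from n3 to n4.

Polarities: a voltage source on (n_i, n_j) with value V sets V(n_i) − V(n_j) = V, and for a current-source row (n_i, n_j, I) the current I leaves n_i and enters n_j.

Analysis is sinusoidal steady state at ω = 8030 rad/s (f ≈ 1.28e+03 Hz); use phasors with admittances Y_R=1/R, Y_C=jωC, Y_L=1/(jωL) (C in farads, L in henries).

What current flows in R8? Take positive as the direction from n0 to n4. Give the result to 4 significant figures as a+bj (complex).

MNA unknowns: 5 node voltages V₁..V_5 plus 1 source current (V1)
L1: Y=0.000-0.005610j on G[3,0]
R1: Y=0.0008696+0.000j on G[2,4]
R2: Y=0.0001276+0.000j on G[5,0]
I1: z[4]−=0.0406, z[2]+=0.0406
R3: Y=0.2193+0.000j on G[2,0]
R4: Y=0.0003610+0.000j on G[1,3]
C1: Y=0.000+0.3581j on G[3,2]
R5: Y=0.0009524+0.000j on G[5,2]
I2: z[2]−=0.612, z[3]+=0.612
L2: Y=0.000-0.07983j on G[2,1]
R6: Y=0.1104+0.000j on G[2,3]
R7: Y=0.0001368+0.000j on G[5,3]
R8: Y=0.0003378+0.000j on G[0,4]
C2: Y=0.000+0.1381j on G[3,2]
L3: Y=0.000-0.002616j on G[4,3]
R9: Y=0.03623+0.000j on G[2,3]
C3: Y=0.000+0.001213j on G[0,5]
V1: row V3−V4=41.4, i_V1 at 3,4
solve → V1=0.09702+0.01474j, V2=0.09176+0.01317j, V3=0.4434-1.147j, V4=-40.96-1.147j, V5=0.001737-0.1204j
aux → i_V1=-0.008931+0.1069j

0.01384+0.0003874j A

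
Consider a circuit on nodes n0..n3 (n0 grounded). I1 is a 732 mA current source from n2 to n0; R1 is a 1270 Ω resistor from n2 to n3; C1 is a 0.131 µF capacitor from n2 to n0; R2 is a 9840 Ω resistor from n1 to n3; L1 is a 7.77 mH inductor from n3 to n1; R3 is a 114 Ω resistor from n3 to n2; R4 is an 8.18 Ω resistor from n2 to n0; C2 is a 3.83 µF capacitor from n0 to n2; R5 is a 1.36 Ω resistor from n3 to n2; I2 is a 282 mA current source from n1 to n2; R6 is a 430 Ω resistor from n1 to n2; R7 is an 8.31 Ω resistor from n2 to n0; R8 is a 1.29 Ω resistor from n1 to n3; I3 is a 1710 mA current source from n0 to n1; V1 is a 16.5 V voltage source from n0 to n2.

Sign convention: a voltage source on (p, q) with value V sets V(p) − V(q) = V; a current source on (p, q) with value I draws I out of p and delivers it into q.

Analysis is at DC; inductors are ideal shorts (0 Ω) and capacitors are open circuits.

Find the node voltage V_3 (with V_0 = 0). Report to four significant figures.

-14.59 V

Element admittances at DC:
  I1: injects 0.732 A into n0 (from n2)
  Y(R1) = 0.0007874 S between n2,n3
  Y(C1) = 0.000 S between n2,n0
  Y(R2) = 0.0001016 S between n1,n3
  L1: short n3↔n1 (DC inductor)
  Y(R3) = 0.008772 S between n3,n2
  Y(R4) = 0.1222 S between n2,n0
  Y(C2) = 0.000 S between n0,n2
  Y(R5) = 0.7353 S between n3,n2
  I2: injects 0.282 A into n2 (from n1)
  Y(R6) = 0.002326 S between n1,n2
  Y(R7) = 0.1203 S between n2,n0
  Y(R8) = 0.7752 S between n1,n3
  I3: injects 1.71 A into n1 (from n0)
  V1: constraint V(n0)−V(n2) = 16.5
Assemble and solve the 5×5 MNA system:
  V(n1)=-14.59  V(n2)=-16.50  V(n3)=-14.59
  i(L1)=-1.424  i(V1)=-4.981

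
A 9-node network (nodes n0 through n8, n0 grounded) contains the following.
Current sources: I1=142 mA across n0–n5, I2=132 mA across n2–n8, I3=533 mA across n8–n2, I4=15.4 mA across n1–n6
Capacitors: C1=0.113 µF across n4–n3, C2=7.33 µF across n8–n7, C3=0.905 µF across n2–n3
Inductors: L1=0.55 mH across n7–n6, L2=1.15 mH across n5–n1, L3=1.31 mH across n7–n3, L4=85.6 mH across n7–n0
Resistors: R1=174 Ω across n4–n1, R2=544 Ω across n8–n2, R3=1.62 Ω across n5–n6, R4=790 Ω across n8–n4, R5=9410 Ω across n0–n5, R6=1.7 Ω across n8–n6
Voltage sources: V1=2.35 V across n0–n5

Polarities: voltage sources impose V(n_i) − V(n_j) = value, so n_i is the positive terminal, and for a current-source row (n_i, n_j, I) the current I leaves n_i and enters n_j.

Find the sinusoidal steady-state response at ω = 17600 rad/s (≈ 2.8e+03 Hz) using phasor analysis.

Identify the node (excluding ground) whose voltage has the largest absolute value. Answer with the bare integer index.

Apply KCL at each of the 8 non-ground nodes and solve the resulting linear system.
Node n1: branches {R1, L2, I4} → V_1 = -2.624-0.2378j
Node n2: branches {I2, C3, I3, R2} → V_2 = 8.091-23.19j
Node n3: branches {C1, C3, L3} → V_3 = 5.251+0.9464j
Node n4: branches {C1, R1, R4} → V_4 = -1.989+2.115j
Node n5: branches {I1, L2, R3, R5, V1} → V_5 = -2.350+0.000j
Node n6: branches {L1, I4, R3, R6} → V_6 = -2.323-0.01550j
Node n7: branches {L1, C2, L3, L4} → V_7 = 5.962-7.863j
Node n8: branches {C2, I2, I3, R2, R4, R6} → V_8 = -0.9417+1.423j
Source currents: i(V1)=-0.1475-0.003957j

2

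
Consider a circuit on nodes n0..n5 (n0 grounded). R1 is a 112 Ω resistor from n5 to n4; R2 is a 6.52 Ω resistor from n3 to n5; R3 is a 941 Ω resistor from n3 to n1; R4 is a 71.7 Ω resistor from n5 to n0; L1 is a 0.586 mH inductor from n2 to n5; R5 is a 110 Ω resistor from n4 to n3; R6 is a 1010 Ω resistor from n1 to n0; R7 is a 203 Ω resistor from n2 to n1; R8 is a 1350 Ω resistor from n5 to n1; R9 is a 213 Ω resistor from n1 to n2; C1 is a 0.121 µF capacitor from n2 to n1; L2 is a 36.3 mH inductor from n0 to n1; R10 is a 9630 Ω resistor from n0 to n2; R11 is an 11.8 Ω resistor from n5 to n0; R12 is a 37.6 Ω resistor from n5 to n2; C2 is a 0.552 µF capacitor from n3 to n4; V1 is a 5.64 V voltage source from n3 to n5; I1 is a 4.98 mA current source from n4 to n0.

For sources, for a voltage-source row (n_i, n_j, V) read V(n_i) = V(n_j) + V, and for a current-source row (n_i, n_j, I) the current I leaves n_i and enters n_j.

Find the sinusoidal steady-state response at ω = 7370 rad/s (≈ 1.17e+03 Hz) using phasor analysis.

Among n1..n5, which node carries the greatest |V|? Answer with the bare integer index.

3

Apply KCL at each of the 5 non-ground nodes and solve the resulting linear system.
Node n1: branches {R3, R6, R7, R8, R9, C1, L2} → V_1 = 0.3979+0.1144j
Node n2: branches {L1, R7, R9, C1, R10, R12} → V_2 = -0.06166+0.03303j
Node n3: branches {R2, R3, R5, C2, V1} → V_3 = 5.581+0.01389j
Node n4: branches {R1, R5, C2, I1} → V_4 = 2.659+0.6736j
Node n5: branches {R1, R2, R4, L1, R8, R11, R12, V1} → V_5 = -0.05872+0.01389j
Source currents: i(V1)=-0.8998-0.005783j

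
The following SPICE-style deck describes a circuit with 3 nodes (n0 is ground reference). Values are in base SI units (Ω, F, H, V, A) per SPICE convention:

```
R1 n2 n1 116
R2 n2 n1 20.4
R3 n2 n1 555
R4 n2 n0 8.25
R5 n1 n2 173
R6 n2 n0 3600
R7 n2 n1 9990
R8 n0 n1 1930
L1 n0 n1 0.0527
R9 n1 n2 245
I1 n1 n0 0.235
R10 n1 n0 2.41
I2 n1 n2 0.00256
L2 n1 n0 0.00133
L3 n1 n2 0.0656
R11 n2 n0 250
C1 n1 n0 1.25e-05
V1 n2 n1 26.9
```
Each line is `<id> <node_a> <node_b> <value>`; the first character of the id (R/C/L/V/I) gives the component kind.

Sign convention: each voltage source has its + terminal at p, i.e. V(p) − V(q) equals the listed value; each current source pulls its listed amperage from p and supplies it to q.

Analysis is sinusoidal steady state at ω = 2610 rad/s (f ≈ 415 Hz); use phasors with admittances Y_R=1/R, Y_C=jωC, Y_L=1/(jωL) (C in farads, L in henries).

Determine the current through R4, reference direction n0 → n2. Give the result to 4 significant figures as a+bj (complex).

MNA unknowns: 2 node voltages V₁..V_2 plus 1 source current (V1)
R1: Y=0.008621+0.000j on G[2,1]
R2: Y=0.04902+0.000j on G[2,1]
R3: Y=0.001802+0.000j on G[2,1]
R4: Y=0.1212+0.000j on G[2,0]
R5: Y=0.005780+0.000j on G[1,2]
R6: Y=0.0002778+0.000j on G[2,0]
R7: Y=0.0001001+0.000j on G[2,1]
R8: Y=0.0005181+0.000j on G[0,1]
L1: Y=0.000-0.007270j on G[0,1]
R9: Y=0.004082+0.000j on G[1,2]
I1: z[1]−=0.235, z[0]+=0.235
R10: Y=0.4149+0.000j on G[1,0]
I2: z[1]−=0.00256, z[2]+=0.00256
L2: Y=0.000-0.2881j on G[1,0]
L3: Y=0.000-0.005841j on G[1,2]
R11: Y=0.004000+0.000j on G[2,0]
C1: Y=0.000+0.03263j on G[1,0]
V1: row V2−V1=26.9, i_V1 at 2,1
solve → V1=-5.401-2.623j, V2=21.50-2.623j
aux → i_V1=-4.562+0.4863j

-2.606+0.3179j A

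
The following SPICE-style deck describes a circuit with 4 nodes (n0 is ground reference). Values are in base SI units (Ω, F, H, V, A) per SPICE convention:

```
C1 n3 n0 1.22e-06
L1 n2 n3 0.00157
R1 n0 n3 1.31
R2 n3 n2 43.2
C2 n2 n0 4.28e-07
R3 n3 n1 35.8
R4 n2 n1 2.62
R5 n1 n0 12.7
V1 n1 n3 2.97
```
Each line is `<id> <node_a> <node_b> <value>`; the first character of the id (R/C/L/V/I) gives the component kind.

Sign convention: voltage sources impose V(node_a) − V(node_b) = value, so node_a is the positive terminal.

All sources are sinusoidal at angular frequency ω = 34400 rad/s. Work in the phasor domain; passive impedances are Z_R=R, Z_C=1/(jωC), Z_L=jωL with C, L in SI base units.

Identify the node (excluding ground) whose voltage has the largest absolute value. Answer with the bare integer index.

1

MNA unknowns: 3 node voltages V₁..V_3 plus 1 source current (V1)
C1: Y=0.000+0.04197j on G[3,0]
L1: Y=0.000-0.01852j on G[2,3]
R1: Y=0.7634+0.000j on G[0,3]
R2: Y=0.02315+0.000j on G[3,2]
C2: Y=0.000+0.01472j on G[2,0]
R3: Y=0.02793+0.000j on G[3,1]
R4: Y=0.3817+0.000j on G[2,1]
R5: Y=0.07874+0.000j on G[1,0]
V1: row V1−V3=2.97, i_V1 at 1,3
solve → V1=2.691-0.03014j, V2=2.520+0.006227j, V3=-0.2791-0.03014j
aux → i_V1=-0.3602+0.01626j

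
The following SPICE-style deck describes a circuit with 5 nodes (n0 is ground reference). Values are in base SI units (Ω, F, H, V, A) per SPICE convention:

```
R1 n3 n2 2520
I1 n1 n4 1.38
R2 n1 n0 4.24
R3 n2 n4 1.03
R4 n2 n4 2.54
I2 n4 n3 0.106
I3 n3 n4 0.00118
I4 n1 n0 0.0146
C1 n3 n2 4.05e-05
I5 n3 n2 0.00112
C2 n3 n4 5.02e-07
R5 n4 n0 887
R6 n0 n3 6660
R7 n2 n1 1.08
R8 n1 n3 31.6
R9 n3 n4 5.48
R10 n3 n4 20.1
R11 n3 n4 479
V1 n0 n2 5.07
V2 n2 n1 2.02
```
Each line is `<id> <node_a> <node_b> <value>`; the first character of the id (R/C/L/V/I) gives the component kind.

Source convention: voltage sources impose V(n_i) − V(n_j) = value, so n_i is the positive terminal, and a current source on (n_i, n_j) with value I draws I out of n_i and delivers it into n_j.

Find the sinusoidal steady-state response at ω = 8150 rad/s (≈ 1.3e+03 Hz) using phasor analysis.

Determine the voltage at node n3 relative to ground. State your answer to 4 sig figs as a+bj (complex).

Element admittances at ω=8150 rad/s:
  Y(R1) = 0.0003968+0.000j S between n3,n2
  I1: injects 1.38 A into n4 (from n1)
  Y(R2) = 0.2358+0.000j S between n1,n0
  Y(R3) = 0.9709+0.000j S between n2,n4
  Y(R4) = 0.3937+0.000j S between n2,n4
  I2: injects 0.106 A into n3 (from n4)
  I3: injects 0.00118 A into n4 (from n3)
  I4: injects 0.0146 A into n0 (from n1)
  Y(C1) = 0.000+0.3301j S between n3,n2
  I5: injects 0.00112 A into n2 (from n3)
  Y(C2) = 0.000+0.004091j S between n3,n4
  Y(R5) = 0.001127+0.000j S between n4,n0
  Y(R6) = 0.0001502+0.000j S between n0,n3
  Y(R7) = 0.9259+0.000j S between n2,n1
  Y(R8) = 0.03165+0.000j S between n1,n3
  Y(R9) = 0.1825+0.000j S between n3,n4
  Y(R10) = 0.04975+0.000j S between n3,n4
  Y(R11) = 0.002088+0.000j S between n3,n4
  V1: constraint V(n0)−V(n2) = 5.07
  V2: constraint V(n2)−V(n1) = 2.02
Assemble and solve the 6×6 MNA system:
  V(n1)=-7.090+0.000j  V(n2)=-5.070+0.000j  V(n3)=-4.743-0.4570j  V(n4)=-4.221-0.06826j
  i(V1)=-1.663-0.0001456j  i(V2)=-2.222+0.01446j

-4.743-0.4570j V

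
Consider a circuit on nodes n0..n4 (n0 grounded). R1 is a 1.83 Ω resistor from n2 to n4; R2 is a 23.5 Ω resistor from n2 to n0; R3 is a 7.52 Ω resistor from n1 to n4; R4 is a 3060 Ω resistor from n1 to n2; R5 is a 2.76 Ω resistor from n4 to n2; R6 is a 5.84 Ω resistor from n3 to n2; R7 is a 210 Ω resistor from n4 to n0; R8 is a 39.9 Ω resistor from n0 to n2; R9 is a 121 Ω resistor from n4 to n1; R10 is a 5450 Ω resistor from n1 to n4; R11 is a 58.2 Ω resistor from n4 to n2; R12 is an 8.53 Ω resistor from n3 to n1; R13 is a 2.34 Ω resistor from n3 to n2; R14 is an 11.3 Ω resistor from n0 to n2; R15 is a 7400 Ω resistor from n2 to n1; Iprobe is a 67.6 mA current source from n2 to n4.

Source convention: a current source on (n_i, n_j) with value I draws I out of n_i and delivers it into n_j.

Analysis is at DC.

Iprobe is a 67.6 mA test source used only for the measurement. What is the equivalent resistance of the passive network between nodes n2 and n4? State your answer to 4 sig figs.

Apply KCL at each of the 4 non-ground nodes and solve the resulting linear system.
Node n1: branches {R3, R4, R9, R10, R12, R15} → V_1 = 0.03828
Node n2: branches {R1, R2, R4, R5, R6, R8, R11, R13, R14, R15, Iprobe} → V_2 = -0.002024
Node n3: branches {R6, R12, R13} → V_3 = 0.004577
Node n4: branches {R1, R3, R5, R7, R9, R10, R11, Iprobe} → V_4 = 0.06635

R_eq = 1.012 Ω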